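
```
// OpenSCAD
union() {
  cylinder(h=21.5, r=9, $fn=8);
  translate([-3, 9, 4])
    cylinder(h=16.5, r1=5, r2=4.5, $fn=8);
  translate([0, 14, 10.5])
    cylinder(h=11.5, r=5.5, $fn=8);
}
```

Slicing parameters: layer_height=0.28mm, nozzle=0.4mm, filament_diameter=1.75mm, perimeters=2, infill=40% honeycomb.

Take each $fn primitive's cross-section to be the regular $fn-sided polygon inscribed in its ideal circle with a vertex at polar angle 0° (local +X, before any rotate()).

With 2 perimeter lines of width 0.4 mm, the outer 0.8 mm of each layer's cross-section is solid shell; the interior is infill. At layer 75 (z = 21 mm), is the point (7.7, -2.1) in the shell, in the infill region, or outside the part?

shell

At z = 21 mm: the r=9 cylinder contributes a regular 8-gon of circumradius 9; the cone at (-3, 9) is not intersected at this z (z outside [4, 20.5]); the r=5.5 cylinder at (0, 14) gives a regular 8-gon of circumradius 5.5 (constant along its height); Taking the union: the regions partially overlap (shared area 0.30 mm²), so overlapping operands fuse into one piece — 1 connected region. Overall, the cross-section is a single solid region. The nearest boundary edge runs (9.00, 0.00)→(6.36, -6.36); distance from the point to it = 0.40 mm. The point is inside the cross-section, 0.40 mm from the nearest boundary — within the 0.8 mm shell band (2 × 0.4).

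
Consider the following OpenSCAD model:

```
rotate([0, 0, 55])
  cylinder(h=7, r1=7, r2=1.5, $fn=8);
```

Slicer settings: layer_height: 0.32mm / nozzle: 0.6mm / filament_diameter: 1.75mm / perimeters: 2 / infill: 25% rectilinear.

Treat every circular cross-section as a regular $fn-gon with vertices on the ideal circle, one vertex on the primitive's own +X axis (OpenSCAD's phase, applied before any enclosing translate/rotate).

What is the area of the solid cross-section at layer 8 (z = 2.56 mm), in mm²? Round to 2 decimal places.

70.39 mm²

At z = 2.56 mm: the cone (r1=7→r2=1.5) has section circumradius 4.989 here — a regular 8-gon (area = (8/2)·4.989²·sin(360°/8) = 70.39 mm²); (whole slice rotated 55° about Z — lengths, areas and connectivity unchanged). Overall, the cross-section is a single solid region. Net area = 70.39 mm².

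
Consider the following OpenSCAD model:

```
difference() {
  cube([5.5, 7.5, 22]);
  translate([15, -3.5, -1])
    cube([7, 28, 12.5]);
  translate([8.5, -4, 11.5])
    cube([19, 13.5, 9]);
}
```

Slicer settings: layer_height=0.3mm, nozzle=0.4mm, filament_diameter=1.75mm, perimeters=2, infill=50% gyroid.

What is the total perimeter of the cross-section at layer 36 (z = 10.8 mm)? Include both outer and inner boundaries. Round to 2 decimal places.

At z = 10.8 mm: the 5.5×7.5 cube contributes its full rectangle (perimeter 26.00 mm); the cube at (15, -3.5) is present — its section is the full 7×28 rectangle (perimeter 70.00 mm); the cube at (8.5, -4) does not reach this height (z outside [11.5, 20.5]); Subtracting the remaining from the first: starting from the 5.5×7.5 cube, the 7×28 cube at (15, -3.5) misses the remaining region (no effect) — boundary = 26.00 mm. Overall, the cross-section is a single solid region. Total boundary length (outer) = 26.00 mm.

26.00 mm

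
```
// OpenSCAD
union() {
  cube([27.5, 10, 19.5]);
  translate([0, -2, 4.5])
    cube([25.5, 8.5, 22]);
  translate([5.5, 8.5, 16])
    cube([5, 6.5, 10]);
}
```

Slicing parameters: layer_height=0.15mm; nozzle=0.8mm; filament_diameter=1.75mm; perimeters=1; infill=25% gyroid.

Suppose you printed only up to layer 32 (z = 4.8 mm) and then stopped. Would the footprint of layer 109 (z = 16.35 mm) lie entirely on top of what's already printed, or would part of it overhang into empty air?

part overhangs

Compare the two slices. At z = 4.8: the 27.5×10 cube contributes its full rectangle (area 275.00 mm²); the cube at (0, -2) is present — its section is the full 25.5×8.5 rectangle (area 216.75 mm²); the cube at (5.5, 8.5) does not reach this height (z outside [16, 26]); Taking the union: the regions partially overlap — summed areas 491.75 mm² minus the doubly-counted overlap 165.75 mm² gives 326.00 mm² — area = 326.00 mm². At z = 16.35: the 27.5×10 cube contributes its full rectangle (area 275.00 mm²); the cube at (0, -2) is present — its section is the full 25.5×8.5 rectangle (area 216.75 mm²); the cube at (5.5, 8.5) is present — its section is the full 5×6.5 rectangle (area 32.50 mm²); Merging all regions: the regions partially overlap — summed areas 524.25 mm² minus the doubly-counted overlap 173.25 mm² gives 351.00 mm² — area = 351.00 mm². Checking containment: at z = 16.35 the cross-section extends beyond the z = 4.8 cross-section by about 25.00 mm².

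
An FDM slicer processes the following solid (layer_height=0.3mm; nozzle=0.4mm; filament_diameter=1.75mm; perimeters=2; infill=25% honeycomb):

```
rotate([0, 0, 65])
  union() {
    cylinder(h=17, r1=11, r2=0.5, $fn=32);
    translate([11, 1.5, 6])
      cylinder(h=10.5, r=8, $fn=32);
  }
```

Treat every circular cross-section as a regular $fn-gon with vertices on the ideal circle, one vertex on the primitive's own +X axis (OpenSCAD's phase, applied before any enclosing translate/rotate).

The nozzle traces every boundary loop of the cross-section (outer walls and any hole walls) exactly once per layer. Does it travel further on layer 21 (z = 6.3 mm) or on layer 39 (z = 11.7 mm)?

layer 21 (z = 6.3 mm)

Layer 21 (z = 6.3): the cone contributes a regular 32-gon of circumradius 7.109 (interpolated between r1=11 and r2=0.5 at t=0.371) (perimeter = 2·32·7.109·sin(180°/32) = 44.59 mm); the r=8 cylinder at (11, 1.5) gives a regular 32-gon of circumradius 8 (constant along its height) (perimeter = 2·32·8.000·sin(180°/32) = 50.18 mm); Combining (union): the regions partially overlap (shared area 27.58 mm²), so the edge portions inside another operand are dropped and the merged outline is re-measured after clipping — boundary = 72.45 mm; (whole slice rotated 65° about Z — lengths, areas and connectivity unchanged). So its perimeter = 72.45 mm. Layer 39 (z = 11.7): the cone (r1=11→r2=0.5) has section circumradius 3.774 here — a regular 32-gon (perimeter = 2·32·3.774·sin(180°/32) = 23.67 mm); the r=8 cylinder at (11, 1.5) gives a regular 32-gon of circumradius 8 (constant along its height) (perimeter = 2·32·8.000·sin(180°/32) = 50.18 mm); Taking the union: the regions partially overlap (shared area 1.50 mm²), so the edge portions inside another operand are dropped and the merged outline is re-measured after clipping — boundary = 66.65 mm; (rotated 65° about Z; rotation is an isometry so areas/perimeters/island counts are preserved). So its perimeter = 66.65 mm. Layer 21 is larger (72.45 vs 66.65 mm).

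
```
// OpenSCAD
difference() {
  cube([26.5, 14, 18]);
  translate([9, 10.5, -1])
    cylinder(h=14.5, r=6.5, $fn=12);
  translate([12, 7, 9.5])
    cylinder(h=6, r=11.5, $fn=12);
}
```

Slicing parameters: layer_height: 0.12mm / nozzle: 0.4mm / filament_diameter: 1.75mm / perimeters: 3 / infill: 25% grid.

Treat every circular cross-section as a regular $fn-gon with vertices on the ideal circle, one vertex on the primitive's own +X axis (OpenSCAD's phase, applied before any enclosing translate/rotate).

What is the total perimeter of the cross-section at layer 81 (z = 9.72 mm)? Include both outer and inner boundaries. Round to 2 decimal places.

At z = 9.72 mm: the 26.5×14 cube contributes its full rectangle (perimeter 81.00 mm); the r=6.5 cylinder at (9, 10.5) contributes a regular 12-gon of circumradius 6.5 (perimeter = 2·12·6.500·sin(180°/12) = 40.38 mm); the r=11.5 cylinder at (12, 7) gives a regular 12-gon of circumradius 11.5 (constant along its height) (perimeter = 2·12·11.500·sin(180°/12) = 71.43 mm); Subtracting the remaining from the first: starting from the 26.5×14 cube, the r=6.5 cylinder at (9, 10.5) partially overlaps it — only the 105.55 mm² overlap (of its 126.75 mm²) is removed, clipping the outline; the r=11.5 cylinder at (12, 7) partially overlaps it — only the 187.91 mm² overlap (of its 396.75 mm²) is removed, clipping the outline — boundary = 77.05 mm. Overall, the cross-section has 2 separate islands. Total boundary length (outer) = 77.05 mm.

77.05 mm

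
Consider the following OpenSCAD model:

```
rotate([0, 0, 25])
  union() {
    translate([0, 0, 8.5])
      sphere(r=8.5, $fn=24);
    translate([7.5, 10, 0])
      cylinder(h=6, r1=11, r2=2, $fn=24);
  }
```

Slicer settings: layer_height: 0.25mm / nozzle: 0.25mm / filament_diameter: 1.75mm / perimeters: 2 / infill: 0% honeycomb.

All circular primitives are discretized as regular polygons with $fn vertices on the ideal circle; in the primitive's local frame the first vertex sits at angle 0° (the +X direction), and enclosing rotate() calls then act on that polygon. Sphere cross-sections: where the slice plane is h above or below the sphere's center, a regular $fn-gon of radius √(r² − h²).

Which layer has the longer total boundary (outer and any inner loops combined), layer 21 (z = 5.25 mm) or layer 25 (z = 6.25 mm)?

layer 21 (z = 5.25 mm)

Layer 21 (z = 5.25): the r=8.5 sphere contributes a regular 24-gon of circumradius √(8.5²−3.25²) = 7.854 (perimeter = 2·24·7.854·sin(180°/24) = 49.21 mm); the cone at (7.5, 10) contributes a regular 24-gon of circumradius 3.125 (interpolated between r1=11 and r2=2 at t=0.875) (perimeter = 2·24·3.125·sin(180°/24) = 19.58 mm); Merging all regions: the 2 present regions are separate (no shared area or edge), so areas and boundary lengths simply add and each stays a separate island — boundary = 68.79 mm; (rotated 25° about Z; rotation is an isometry so areas/perimeters/island counts are preserved). So its perimeter = 68.79 mm. Layer 25 (z = 6.25): the sphere: section is a regular 24-gon, circumradius = √(r²−h²) = √(8.5²−2.25²) = 8.197 (perimeter = 2·24·8.197·sin(180°/24) = 51.36 mm); the cone at (7.5, 10) is absent (z outside [0, 6]); Taking the union: only the r=8.5 sphere is present, so the union is just that shape — boundary = 51.36 mm; (rotated 25° about Z; rotation is an isometry so areas/perimeters/island counts are preserved). So its perimeter = 51.36 mm. Layer 21 is larger (68.79 vs 51.36 mm).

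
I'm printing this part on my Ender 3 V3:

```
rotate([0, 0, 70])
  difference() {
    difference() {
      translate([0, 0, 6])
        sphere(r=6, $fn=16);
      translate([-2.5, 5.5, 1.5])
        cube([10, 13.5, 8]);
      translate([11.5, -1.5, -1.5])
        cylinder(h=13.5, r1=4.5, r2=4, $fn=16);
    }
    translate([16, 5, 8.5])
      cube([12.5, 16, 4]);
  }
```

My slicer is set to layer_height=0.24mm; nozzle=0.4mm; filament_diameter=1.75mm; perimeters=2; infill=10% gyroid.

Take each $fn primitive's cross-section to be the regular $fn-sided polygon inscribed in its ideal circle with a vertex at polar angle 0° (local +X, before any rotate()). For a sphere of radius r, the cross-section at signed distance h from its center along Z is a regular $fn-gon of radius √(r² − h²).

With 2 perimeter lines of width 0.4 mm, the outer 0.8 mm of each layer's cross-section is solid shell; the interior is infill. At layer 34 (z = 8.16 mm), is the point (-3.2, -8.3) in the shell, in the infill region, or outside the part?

At z = 8.16 mm: the r=6 sphere slices to a regular 16-gon of circumradius 5.598 (√(r²−h²) with h=2.16 from center); the cube at (-2.5, 5.5) is present — its section is the full 10×13.5 rectangle; the cone at (11.5, -1.5): at t=0.716 of its height the radius interpolates to r₁+(r₂−r₁)t = 4.142, giving a regular 16-gon of that circumradius; Subtracting the remaining from the first: starting from the r=6 sphere, the 10×13.5 cube at (-2.5, 5.5) partially overlaps it — only the 0.05 mm² overlap (of its 135.00 mm²) is removed, clipping the outline; the cone at (11.5, -1.5) misses the remaining region (no effect) — 1 connected region; the cube at (16, 5) is absent (z outside [8.5, 12.5]); After the difference (first − rest): none of the subtracted shapes is present at this height, so the result so far is unchanged — 1 connected region; (rotated 70° about Z; rotation is an isometry so areas/perimeters/island counts are preserved). Overall, the cross-section is a single solid region. Undo the 70° rotation: the query point maps to (-8.894, 0.168) in the un-rotated model frame. The nearest boundary edge runs (-5.17, -2.14)→(-5.60, 0.00); distance from the point to it = 3.30 mm. The point is not inside any of the regions above, so it lies outside the cross-section (3.30 mm from the nearest boundary).

outside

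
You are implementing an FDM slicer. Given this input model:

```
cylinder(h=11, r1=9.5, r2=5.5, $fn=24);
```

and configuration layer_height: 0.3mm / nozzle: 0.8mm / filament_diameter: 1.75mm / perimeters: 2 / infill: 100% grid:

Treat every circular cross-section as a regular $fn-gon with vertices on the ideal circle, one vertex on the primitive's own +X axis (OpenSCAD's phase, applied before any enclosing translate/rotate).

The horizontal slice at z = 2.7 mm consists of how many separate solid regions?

1

At z = 2.7 mm: the cone (r1=9.5→r2=5.5) has section circumradius 8.518 here — a regular 24-gon. The result has 1 disconnected region.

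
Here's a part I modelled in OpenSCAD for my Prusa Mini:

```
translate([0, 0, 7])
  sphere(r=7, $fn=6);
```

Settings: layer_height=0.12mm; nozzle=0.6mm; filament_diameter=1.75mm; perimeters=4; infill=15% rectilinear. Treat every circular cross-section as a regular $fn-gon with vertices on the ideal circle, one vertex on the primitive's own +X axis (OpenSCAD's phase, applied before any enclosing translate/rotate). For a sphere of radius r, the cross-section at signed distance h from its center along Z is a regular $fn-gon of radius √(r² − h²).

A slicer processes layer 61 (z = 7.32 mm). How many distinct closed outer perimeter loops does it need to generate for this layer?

1

At z = 7.32 mm: the r=7 sphere slices to a regular 6-gon of circumradius 6.993 (√(r²−h²) with h=0.32 from center). The result has 1 disconnected region.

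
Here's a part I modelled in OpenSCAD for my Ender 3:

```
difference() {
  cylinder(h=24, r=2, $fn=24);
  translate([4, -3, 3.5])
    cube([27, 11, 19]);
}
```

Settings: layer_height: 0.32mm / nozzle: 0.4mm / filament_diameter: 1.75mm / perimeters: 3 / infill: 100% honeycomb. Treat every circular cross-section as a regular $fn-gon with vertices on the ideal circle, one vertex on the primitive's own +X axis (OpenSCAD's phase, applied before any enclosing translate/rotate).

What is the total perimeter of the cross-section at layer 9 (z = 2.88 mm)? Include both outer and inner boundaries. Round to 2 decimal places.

At z = 2.88 mm: the r=2 cylinder gives a regular 24-gon of circumradius 2 (constant along its height) (perimeter = 2·24·2.000·sin(180°/24) = 12.53 mm); the cube at (4, -3) is absent (z outside [3.5, 22.5]); Taking the first minus the rest: none of the subtracted shapes is present at this height, so the r=2 cylinder is unchanged — boundary = 12.53 mm. Overall, the cross-section is a single solid region. Total boundary length (outer) = 12.53 mm.

12.53 mm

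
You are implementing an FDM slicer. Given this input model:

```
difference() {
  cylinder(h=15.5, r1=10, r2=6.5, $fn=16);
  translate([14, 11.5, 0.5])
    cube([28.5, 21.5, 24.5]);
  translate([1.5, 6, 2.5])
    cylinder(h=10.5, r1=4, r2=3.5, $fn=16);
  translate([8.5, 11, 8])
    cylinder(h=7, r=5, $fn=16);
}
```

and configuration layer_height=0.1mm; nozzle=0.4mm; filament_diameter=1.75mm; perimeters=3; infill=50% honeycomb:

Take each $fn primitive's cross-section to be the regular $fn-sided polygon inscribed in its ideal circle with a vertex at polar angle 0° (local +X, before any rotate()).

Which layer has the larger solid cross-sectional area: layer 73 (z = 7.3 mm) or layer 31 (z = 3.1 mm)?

Layer 73 (z = 7.3): the cone: at t=0.471 of its height the radius interpolates to r₁+(r₂−r₁)t = 8.352, giving a regular 16-gon of that circumradius (area = (16/2)·8.352²·sin(360°/16) = 213.54 mm²); the cube at (14, 11.5) is present — its section is the full 28.5×21.5 rectangle (area 612.75 mm²); the cone at (1.5, 6) contributes a regular 16-gon of circumradius 3.771 (interpolated between r1=4 and r2=3.5 at t=0.457) (area = (16/2)·3.771²·sin(360°/16) = 43.55 mm²); the cylinder at (8.5, 11) does not reach this height (z outside [8, 15]); Subtracting the remaining from the first: starting from the cone (213.54 mm²), the 28.5×21.5 cube at (14, 11.5) misses the remaining region (no effect); the cone at (1.5, 6) partially overlaps it — only the 34.76 mm² overlap (of its 43.55 mm²) is removed, clipping the outline — area = 178.77 mm². So its area = 178.77 mm². Layer 31 (z = 3.1): the cone (r1=10→r2=6.5) has section circumradius 9.300 here — a regular 16-gon (area = (16/2)·9.300²·sin(360°/16) = 264.79 mm²); the 28.5×21.5 cube at (14, 11.5) contributes its full rectangle (area 612.75 mm²); the cone at (1.5, 6) (r1=4→r2=3.5) has section circumradius 3.971 here — a regular 16-gon (area = (16/2)·3.971²·sin(360°/16) = 48.29 mm²); the cylinder at (8.5, 11) is not intersected at this z (z outside [8, 15]); Taking the first minus the rest: starting from the cone (264.79 mm²), the 28.5×21.5 cube at (14, 11.5) misses the remaining region (no effect); the cone at (1.5, 6) partially overlaps it — only the 44.35 mm² overlap (of its 48.29 mm²) is removed, clipping the outline — area = 220.44 mm². So its area = 220.44 mm². Layer 31 is larger (220.44 vs 178.77 mm²).

layer 31 (z = 3.1 mm)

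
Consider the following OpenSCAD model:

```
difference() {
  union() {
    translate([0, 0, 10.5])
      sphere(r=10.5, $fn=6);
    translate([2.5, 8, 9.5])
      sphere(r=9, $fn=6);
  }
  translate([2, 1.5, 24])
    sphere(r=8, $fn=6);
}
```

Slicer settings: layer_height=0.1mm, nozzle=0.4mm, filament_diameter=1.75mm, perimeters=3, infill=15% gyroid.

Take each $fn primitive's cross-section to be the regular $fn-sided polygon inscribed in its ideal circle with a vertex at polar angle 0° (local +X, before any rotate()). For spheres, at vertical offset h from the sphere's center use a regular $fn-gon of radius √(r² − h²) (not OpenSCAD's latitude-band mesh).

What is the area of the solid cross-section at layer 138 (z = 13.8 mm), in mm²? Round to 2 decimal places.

At z = 13.8 mm: the r=10.5 sphere slices to a regular 6-gon of circumradius 9.968 (√(r²−h²) with h=3.3 from center) (area = (6/2)·9.968²·sin(360°/6) = 258.14 mm²); the r=9 sphere at (2.5, 8) contributes a regular 6-gon of circumradius √(9²−4.3²) = 7.906 (area = (6/2)·7.906²·sin(360°/6) = 162.41 mm²); Merging all regions: the regions partially overlap — summed areas 420.55 mm² minus the doubly-counted overlap 76.66 mm² gives 343.89 mm² — area = 343.89 mm²; the sphere at (2, 1.5) is not intersected at this z (|z−center|=10.200 > r=8); Subtracting the remaining from the first: none of the subtracted shapes is present at this height, so that combined region is unchanged — area = 343.89 mm². Overall, the cross-section is a single solid region. Net area = 343.89 mm².

343.89 mm²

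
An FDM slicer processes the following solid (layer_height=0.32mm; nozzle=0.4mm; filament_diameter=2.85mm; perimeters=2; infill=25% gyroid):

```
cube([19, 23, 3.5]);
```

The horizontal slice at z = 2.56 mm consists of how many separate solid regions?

1

At z = 2.56 mm: the cube (footprint 19×23) is included at this height. The result has 1 disconnected region.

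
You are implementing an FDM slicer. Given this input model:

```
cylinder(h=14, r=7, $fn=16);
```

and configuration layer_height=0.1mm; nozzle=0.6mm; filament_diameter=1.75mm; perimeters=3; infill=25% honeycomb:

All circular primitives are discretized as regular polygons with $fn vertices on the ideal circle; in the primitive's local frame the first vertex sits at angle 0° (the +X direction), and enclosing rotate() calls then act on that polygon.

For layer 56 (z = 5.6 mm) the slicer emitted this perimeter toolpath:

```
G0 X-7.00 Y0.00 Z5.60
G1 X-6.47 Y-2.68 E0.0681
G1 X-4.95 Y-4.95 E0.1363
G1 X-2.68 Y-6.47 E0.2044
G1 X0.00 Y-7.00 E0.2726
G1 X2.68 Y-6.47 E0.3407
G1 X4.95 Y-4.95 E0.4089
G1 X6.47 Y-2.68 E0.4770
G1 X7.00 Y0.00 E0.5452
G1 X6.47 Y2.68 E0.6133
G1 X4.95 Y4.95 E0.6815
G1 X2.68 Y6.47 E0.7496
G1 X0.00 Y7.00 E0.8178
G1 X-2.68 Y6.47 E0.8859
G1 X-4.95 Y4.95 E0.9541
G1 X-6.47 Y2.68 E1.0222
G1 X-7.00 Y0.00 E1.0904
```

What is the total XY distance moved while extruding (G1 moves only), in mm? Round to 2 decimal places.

Sum the Euclidean lengths of each G1 segment: total = 43.71 mm.

43.71 mm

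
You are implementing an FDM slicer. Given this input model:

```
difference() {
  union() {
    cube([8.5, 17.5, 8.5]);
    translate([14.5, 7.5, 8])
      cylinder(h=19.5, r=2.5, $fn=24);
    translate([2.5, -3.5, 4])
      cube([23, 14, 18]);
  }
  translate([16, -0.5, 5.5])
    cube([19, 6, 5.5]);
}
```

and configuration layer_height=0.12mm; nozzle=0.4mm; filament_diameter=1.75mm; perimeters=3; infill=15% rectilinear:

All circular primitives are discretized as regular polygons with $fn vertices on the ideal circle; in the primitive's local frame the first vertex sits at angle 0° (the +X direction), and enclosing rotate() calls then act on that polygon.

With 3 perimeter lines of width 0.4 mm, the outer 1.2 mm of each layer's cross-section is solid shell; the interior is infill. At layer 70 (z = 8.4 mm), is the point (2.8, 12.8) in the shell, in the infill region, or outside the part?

infill

At z = 8.4 mm: the 8.5×17.5 cube contributes its full rectangle; the r=2.5 cylinder at (14.5, 7.5) contributes a regular 24-gon of circumradius 2.5; the 23×14 cube at (2.5, -3.5) contributes its full rectangle; Merging all regions: the regions partially overlap (shared area 82.41 mm²), so overlapping operands fuse into one piece — 1 connected region; the cube at (16, -0.5) is present — its section is the full 19×6 rectangle; Subtracting the remaining from the first: starting from that combined region, the 19×6 cube at (16, -0.5) partially overlaps it — only the 57.00 mm² overlap (of its 114.00 mm²) is removed, clipping the outline — 1 connected region. Overall, the cross-section is a single solid region. The nearest boundary edge runs (0.00, 0.00)→(0.00, 17.50); distance from the point to it = 2.80 mm. The point is inside the cross-section and 2.80 mm from the nearest boundary — more than the 1.2 mm shell width (3 × 0.4), so it's in the infill interior.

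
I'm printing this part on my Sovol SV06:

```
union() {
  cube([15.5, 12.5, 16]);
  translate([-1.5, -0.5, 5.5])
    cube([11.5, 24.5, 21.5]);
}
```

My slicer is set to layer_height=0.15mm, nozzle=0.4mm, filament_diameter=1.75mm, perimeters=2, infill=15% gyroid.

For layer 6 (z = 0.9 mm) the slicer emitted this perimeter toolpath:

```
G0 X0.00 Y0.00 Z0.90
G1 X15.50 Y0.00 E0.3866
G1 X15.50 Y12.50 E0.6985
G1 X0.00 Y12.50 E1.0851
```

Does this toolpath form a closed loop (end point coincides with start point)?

Start point (G0): (0.00, 0.00). End point (last G1): the path does not return to the start — open.

no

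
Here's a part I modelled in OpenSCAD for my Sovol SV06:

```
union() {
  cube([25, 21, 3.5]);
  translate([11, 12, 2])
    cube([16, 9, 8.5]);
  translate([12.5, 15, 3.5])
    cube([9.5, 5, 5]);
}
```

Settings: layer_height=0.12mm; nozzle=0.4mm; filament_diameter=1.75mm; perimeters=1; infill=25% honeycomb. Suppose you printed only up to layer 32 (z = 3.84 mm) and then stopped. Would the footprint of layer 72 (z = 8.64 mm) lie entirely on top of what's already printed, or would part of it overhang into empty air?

Compare the two slices. At z = 3.84: the cube does not reach this height (z outside [0, 3.5]); the cube at (11, 12) is present — its section is the full 16×9 rectangle (area 144.00 mm²); the 9.5×5 cube at (12.5, 15) contributes its full rectangle (area 47.50 mm²); Merging all regions: the 9.5×5 cube at (12.5, 15) lies entirely inside the 16×9 cube at (11, 12), so the union is just the 16×9 cube at (11, 12) — area = 144.00 mm². At z = 8.64: the cube does not reach this height (z outside [0, 3.5]); the cube at (11, 12) (footprint 16×9) is included at this height (area 144.00 mm²); the cube at (12.5, 15) is not intersected at this z (z outside [3.5, 8.5]); Merging all regions: only the 16×9 cube at (11, 12) is present, so the union is just that shape — area = 144.00 mm². Checking containment: the cross-section at z = 8.64 is a subset of the cross-section at z = 3.84.

entirely on top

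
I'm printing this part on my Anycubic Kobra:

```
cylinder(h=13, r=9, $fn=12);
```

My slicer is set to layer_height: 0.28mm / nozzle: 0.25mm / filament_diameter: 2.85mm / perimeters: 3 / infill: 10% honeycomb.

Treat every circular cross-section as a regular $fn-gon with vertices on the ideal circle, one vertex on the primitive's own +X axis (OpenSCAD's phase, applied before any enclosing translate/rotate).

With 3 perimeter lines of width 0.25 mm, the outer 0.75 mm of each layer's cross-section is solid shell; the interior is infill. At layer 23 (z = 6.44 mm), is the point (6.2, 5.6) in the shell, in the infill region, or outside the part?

shell

At z = 6.44 mm: the r=9 cylinder contributes a regular 12-gon of circumradius 9. Overall, the cross-section is a single solid region. The nearest boundary edge runs (7.79, 4.50)→(4.50, 7.79); distance from the point to it = 0.35 mm. The point is inside the cross-section, 0.35 mm from the nearest boundary — within the 0.75 mm shell band (3 × 0.25).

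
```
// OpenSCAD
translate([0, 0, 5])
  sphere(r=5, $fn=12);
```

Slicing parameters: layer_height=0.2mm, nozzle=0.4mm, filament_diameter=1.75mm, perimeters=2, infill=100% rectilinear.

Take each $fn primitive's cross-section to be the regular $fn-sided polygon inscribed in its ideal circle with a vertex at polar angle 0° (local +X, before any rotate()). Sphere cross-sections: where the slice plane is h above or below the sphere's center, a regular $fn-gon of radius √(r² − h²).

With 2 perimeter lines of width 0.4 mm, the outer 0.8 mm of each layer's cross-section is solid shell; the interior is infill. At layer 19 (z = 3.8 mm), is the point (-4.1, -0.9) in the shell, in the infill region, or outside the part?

shell

At z = 3.8 mm: the sphere: section is a regular 12-gon, circumradius = √(r²−h²) = √(5²−1.2²) = 4.854. Overall, the cross-section is a single solid region. The nearest boundary edge runs (-4.85, 0.00)→(-4.20, -2.43); distance from the point to it = 0.50 mm. The point is inside the cross-section, 0.50 mm from the nearest boundary — within the 0.8 mm shell band (2 × 0.4).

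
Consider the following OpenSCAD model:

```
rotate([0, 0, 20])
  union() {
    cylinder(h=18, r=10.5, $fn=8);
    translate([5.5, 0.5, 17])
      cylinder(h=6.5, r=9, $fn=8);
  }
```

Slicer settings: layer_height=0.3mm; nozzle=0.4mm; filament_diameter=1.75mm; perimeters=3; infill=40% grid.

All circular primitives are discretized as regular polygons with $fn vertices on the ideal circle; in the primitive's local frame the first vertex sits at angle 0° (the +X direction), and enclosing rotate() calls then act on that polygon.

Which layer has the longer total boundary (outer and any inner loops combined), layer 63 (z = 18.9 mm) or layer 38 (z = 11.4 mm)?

Layer 63 (z = 18.9): the cylinder does not reach this height (z outside [0, 18]); the r=9 cylinder at (5.5, 0.5) contributes a regular 8-gon of circumradius 9 (perimeter = 2·8·9.000·sin(180°/8) = 55.11 mm); Merging all regions: only the r=9 cylinder at (5.5, 0.5) is present, so the union is just that shape — boundary = 55.11 mm; (whole slice rotated 20° about Z — lengths, areas and connectivity unchanged). So its perimeter = 55.11 mm. Layer 38 (z = 11.4): the r=10.5 cylinder contributes a regular 8-gon of circumradius 10.5 (perimeter = 2·8·10.500·sin(180°/8) = 64.29 mm); the cylinder at (5.5, 0.5) is not intersected at this z (z outside [17, 23.5]); Merging all regions: only the r=10.5 cylinder is present, so the union is just that shape — boundary = 64.29 mm; (rotated 20° about Z; rotation is an isometry so areas/perimeters/island counts are preserved). So its perimeter = 64.29 mm. Layer 38 is larger (64.29 vs 55.11 mm).

layer 38 (z = 11.4 mm)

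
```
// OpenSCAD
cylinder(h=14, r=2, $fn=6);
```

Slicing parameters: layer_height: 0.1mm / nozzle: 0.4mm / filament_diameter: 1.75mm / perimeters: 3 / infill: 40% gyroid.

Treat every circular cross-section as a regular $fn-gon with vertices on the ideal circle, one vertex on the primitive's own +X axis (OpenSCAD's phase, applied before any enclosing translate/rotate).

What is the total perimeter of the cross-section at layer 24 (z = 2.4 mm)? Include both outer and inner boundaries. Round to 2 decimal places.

At z = 2.4 mm: the r=2 cylinder contributes a regular 6-gon of circumradius 2 (perimeter = 2·6·2.000·sin(180°/6) = 12.00 mm). Overall, the cross-section is a single solid region. Total boundary length (outer) = 12.00 mm.

12.00 mm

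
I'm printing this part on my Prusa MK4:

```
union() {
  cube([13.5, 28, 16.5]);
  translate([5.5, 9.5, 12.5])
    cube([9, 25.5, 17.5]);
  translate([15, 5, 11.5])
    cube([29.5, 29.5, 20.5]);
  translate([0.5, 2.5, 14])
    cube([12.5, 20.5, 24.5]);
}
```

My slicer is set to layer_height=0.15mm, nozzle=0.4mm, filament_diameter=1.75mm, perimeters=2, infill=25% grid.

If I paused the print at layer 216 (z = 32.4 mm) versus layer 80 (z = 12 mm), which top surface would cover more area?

Layer 216 (z = 32.4): the cube is not intersected at this z (z outside [0, 16.5]); the cube at (5.5, 9.5) does not reach this height (z outside [12.5, 30]); the cube at (15, 5) is absent (z outside [11.5, 32]); the cube at (0.5, 2.5) (footprint 12.5×20.5) is included at this height (area 256.25 mm²); Combining (union): only the 12.5×20.5 cube at (0.5, 2.5) is present, so the union is just that shape — area = 256.25 mm². So its area = 256.25 mm². Layer 80 (z = 12): the cube is present — its section is the full 13.5×28 rectangle (area 378.00 mm²); the cube at (5.5, 9.5) is not intersected at this z (z outside [12.5, 30]); the cube at (15, 5) (footprint 29.5×29.5) is included at this height (area 870.25 mm²); the cube at (0.5, 2.5) is not intersected at this z (z outside [14, 38.5]); Combining (union): the 2 present regions are separate (no shared area or edge), so areas and boundary lengths simply add and each stays a separate island — area = 1248.25 mm². So its area = 1248.25 mm². Layer 80 is larger (1248.25 vs 256.25 mm²).

layer 80 (z = 12 mm)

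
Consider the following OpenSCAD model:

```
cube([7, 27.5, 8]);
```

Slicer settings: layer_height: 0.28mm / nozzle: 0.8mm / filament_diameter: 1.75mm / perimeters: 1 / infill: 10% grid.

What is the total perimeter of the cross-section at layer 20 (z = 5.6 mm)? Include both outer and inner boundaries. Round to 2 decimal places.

69.00 mm

At z = 5.6 mm: the cube (footprint 7×27.5) is included at this height (perimeter 69.00 mm). Overall, the cross-section is a single solid region. Total boundary length (outer) = 69.00 mm.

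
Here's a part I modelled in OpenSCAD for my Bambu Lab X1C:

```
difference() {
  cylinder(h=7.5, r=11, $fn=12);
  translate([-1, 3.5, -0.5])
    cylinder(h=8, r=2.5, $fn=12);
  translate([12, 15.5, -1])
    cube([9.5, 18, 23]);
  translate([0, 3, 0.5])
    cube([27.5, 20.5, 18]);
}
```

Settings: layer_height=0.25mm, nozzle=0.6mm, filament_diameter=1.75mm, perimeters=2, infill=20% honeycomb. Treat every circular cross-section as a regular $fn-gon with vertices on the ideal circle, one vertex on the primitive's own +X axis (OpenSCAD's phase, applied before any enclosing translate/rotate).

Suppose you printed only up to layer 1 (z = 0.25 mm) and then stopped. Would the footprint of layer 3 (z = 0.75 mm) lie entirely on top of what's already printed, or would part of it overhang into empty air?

Compare the two slices. At z = 0.25: the r=11 cylinder gives a regular 12-gon of circumradius 11 (constant along its height) (area = (12/2)·11.000²·sin(360°/12) = 363.00 mm²); the cylinder at (-1, 3.5): section is a regular 12-gon, circumradius r=2.5 (area = (12/2)·2.500²·sin(360°/12) = 18.75 mm²); the cube at (12, 15.5) (footprint 9.5×18) is included at this height (area 171.00 mm²); the cube at (0, 3) is not intersected at this z (z outside [0.5, 18.5]); After the difference (first − rest): starting from the r=11 cylinder (363.00 mm²), the r=2.5 cylinder at (-1, 3.5) lies wholly inside it (removes its full 18.75 mm² and its 15.53 mm outline becomes a hole wall); the 9.5×18 cube at (12, 15.5) misses the remaining region (no effect) — area = 344.25 mm². At z = 0.75: the r=11 cylinder contributes a regular 12-gon of circumradius 11 (area = (12/2)·11.000²·sin(360°/12) = 363.00 mm²); the r=2.5 cylinder at (-1, 3.5) gives a regular 12-gon of circumradius 2.5 (constant along its height) (area = (12/2)·2.500²·sin(360°/12) = 18.75 mm²); the 9.5×18 cube at (12, 15.5) contributes its full rectangle (area 171.00 mm²); the cube at (0, 3) is present — its section is the full 27.5×20.5 rectangle (area 563.75 mm²); After the difference (first − rest): starting from the r=11 cylinder (363.00 mm²), the r=2.5 cylinder at (-1, 3.5) lies wholly inside it (removes its full 18.75 mm² and its 15.53 mm outline becomes a hole wall); the 9.5×18 cube at (12, 15.5) misses the remaining region (no effect); the 27.5×20.5 cube at (0, 3) partially overlaps it — only the 55.92 mm² overlap (of its 563.75 mm²) is removed, clipping the outline — area = 288.33 mm². Checking containment: the cross-section at z = 0.75 is a subset of the cross-section at z = 0.25.

entirely on top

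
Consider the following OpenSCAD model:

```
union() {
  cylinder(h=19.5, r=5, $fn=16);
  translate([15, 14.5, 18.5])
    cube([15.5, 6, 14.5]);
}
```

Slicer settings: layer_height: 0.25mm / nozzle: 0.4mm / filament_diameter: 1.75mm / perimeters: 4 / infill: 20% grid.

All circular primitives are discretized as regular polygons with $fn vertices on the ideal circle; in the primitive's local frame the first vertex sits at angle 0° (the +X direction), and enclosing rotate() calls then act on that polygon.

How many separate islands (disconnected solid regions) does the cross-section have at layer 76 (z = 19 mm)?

At z = 19 mm: the cylinder: section is a regular 16-gon, circumradius r=5; the cube at (15, 14.5) (footprint 15.5×6) is included at this height; Merging all regions: the 2 present regions are separate (no shared area or edge), so areas and boundary lengths simply add and each stays a separate island — 2 connected regions. Overall, the cross-section has 2 separate islands. Island count = 2.

2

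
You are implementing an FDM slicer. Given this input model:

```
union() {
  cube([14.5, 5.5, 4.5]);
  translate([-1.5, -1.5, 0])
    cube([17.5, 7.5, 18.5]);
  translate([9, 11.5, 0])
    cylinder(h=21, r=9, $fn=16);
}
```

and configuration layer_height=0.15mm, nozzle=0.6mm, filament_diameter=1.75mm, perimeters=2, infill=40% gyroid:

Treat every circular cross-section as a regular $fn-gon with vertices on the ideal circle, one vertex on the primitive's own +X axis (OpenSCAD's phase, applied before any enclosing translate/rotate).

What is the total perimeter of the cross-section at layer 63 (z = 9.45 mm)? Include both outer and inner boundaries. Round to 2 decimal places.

76.18 mm

At z = 9.45 mm: the cube is not intersected at this z (z outside [0, 4.5]); the cube at (-1.5, -1.5) (footprint 17.5×7.5) is included at this height (perimeter 50.00 mm); the cylinder at (9, 11.5): section is a regular 16-gon, circumradius r=9 (perimeter = 2·16·9.000·sin(180°/16) = 56.19 mm); Combining (union): the regions partially overlap (shared area 32.99 mm²), so the edge portions inside another operand are dropped and the merged outline is re-measured after clipping — boundary = 76.18 mm. Overall, the cross-section is a single solid region. Total boundary length (outer) = 76.18 mm.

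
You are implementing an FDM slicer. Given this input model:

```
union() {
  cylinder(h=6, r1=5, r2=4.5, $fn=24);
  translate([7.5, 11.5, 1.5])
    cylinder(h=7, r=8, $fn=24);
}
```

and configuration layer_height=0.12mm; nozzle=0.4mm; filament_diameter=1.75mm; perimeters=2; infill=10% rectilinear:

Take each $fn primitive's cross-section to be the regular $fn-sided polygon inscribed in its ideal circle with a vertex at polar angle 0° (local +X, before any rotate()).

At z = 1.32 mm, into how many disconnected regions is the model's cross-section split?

At z = 1.32 mm: the cone contributes a regular 24-gon of circumradius 4.890 (interpolated between r1=5 and r2=4.5 at t=0.220); the cylinder at (7.5, 11.5) does not reach this height (z outside [1.5, 8.5]); Merging all regions: only the cone is present, so the union is just that shape — 1 connected region. The result has 1 disconnected region.

1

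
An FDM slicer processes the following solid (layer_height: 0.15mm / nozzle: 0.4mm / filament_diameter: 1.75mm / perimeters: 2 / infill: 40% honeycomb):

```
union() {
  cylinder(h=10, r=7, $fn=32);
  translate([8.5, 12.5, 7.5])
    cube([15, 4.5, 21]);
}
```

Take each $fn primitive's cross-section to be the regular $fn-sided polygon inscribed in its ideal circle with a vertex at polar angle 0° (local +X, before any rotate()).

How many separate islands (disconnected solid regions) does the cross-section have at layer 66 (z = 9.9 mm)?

At z = 9.9 mm: the r=7 cylinder gives a regular 32-gon of circumradius 7 (constant along its height); the cube at (8.5, 12.5) is present — its section is the full 15×4.5 rectangle; Merging all regions: the 2 present regions are separate (no shared area or edge), so areas and boundary lengths simply add and each stays a separate island — 2 connected regions. Overall, the cross-section has 2 separate islands. Island count = 2.

2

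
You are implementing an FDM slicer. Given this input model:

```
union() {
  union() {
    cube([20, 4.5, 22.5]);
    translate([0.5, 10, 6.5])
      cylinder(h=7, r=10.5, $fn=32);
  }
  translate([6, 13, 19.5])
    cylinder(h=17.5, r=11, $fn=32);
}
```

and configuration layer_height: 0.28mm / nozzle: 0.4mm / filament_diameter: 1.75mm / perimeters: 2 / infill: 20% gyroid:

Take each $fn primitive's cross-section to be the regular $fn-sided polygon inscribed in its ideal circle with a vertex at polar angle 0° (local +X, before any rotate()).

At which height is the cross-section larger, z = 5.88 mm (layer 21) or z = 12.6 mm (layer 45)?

Layer 21 (z = 5.88): the cube is present — its section is the full 20×4.5 rectangle (area 90.00 mm²); the cylinder at (0.5, 10) does not reach this height (z outside [6.5, 13.5]); Taking the union: only the 20×4.5 cube is present, so the union is just that shape — area = 90.00 mm²; the cylinder at (6, 13) does not reach this height (z outside [19.5, 37]); Taking the union: only the result so far is present, so the union is just that shape — area = 90.00 mm². So its area = 90.00 mm². Layer 45 (z = 12.6): the cube is present — its section is the full 20×4.5 rectangle (area 90.00 mm²); the cylinder at (0.5, 10): section is a regular 32-gon, circumradius r=10.5 (area = (32/2)·10.500²·sin(360°/32) = 344.14 mm²); Combining (union): the regions partially overlap — summed areas 434.14 mm² minus the doubly-counted overlap 32.53 mm² gives 401.60 mm² — area = 401.60 mm²; the cylinder at (6, 13) is absent (z outside [19.5, 37]); Merging all regions: only the result so far is present, so the union is just that shape — area = 401.60 mm². So its area = 401.60 mm². Layer 45 is larger (401.60 vs 90.00 mm²).

layer 45 (z = 12.6 mm)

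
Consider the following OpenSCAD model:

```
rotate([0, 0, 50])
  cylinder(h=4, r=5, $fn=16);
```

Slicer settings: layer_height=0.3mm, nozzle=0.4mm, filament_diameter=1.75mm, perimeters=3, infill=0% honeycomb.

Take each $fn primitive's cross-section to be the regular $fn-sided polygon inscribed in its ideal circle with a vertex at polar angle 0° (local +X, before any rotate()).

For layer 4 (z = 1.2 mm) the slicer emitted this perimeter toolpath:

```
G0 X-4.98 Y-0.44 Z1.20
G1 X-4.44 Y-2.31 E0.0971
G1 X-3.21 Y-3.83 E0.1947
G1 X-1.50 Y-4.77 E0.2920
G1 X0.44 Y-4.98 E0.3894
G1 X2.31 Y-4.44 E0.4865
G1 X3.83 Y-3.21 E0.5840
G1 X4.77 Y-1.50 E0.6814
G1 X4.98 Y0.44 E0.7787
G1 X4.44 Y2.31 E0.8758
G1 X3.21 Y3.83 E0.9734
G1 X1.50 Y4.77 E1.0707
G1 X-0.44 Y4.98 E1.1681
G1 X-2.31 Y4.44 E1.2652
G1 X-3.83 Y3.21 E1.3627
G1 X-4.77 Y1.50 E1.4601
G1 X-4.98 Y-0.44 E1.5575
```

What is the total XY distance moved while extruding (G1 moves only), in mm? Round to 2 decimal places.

Sum the Euclidean lengths of each G1 segment: total = 31.22 mm.

31.22 mm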